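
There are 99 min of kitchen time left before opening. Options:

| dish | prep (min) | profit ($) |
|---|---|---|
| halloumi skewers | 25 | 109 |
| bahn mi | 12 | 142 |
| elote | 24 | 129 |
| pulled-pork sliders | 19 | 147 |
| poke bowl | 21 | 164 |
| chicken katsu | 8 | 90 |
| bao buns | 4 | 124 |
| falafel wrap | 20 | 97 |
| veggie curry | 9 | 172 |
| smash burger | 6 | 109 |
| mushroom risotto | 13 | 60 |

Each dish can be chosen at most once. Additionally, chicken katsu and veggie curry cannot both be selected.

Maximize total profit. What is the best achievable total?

987

Density check — bao buns 31.00, veggie curry 19.11, smash burger 18.17, bahn mi 11.83 are the best per min.
Bahn mi + elote + pulled-pork sliders + poke bowl + bao buns + veggie curry + smash burger uses 95 of the 99 min and totals 987.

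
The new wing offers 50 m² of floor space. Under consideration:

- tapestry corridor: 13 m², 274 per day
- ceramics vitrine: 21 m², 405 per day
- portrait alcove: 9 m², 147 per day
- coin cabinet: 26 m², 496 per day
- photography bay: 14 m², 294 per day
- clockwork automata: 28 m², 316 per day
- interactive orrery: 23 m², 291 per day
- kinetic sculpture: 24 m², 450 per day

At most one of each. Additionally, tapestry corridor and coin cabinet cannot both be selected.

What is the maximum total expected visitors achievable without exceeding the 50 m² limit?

973

Ranking by ratio (expected visitors/m²): tapestry corridor 21.08, photography bay 21.00, ceramics vitrine 19.29, coin cabinet 19.08.
Tapestry corridor + ceramics vitrine + photography bay uses 48 of the 50 m² and totals 973.
Next best is coin cabinet + kinetic sculpture at 946 (50 m²) — short by 27.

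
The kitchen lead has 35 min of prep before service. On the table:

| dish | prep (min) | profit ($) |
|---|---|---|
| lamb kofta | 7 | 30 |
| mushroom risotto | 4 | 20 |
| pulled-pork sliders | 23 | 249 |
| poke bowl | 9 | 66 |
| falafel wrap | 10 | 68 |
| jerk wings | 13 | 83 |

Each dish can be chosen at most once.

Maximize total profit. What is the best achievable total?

317

Taking the top-ratio dishes first gives pulled-pork sliders + poke bowl for 315 (32 min).
The 9 min tied up in poke bowl is better spent on falafel wrap — total rises to 317 (33 min).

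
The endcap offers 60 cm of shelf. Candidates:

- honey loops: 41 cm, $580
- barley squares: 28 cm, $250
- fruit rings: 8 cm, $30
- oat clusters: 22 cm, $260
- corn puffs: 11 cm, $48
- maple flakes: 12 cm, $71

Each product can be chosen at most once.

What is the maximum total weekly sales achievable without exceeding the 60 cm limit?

658

Filling by ratio: honey loops + maple flakes for 651, with 7 cm left unused.
The 12 cm tied up in maple flakes is better spent on fruit rings + corn puffs — total rises to 658 (60 cm).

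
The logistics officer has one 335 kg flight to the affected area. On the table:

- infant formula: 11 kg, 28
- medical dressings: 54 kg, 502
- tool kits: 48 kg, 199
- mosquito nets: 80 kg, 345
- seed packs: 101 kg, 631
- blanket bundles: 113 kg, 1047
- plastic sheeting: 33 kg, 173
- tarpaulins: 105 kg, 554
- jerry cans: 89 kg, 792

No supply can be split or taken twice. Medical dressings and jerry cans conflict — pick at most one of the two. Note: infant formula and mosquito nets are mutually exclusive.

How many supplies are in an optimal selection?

The maximum people served within 335 kg is 2498.
For example infant formula + seed packs + blanket bundles + jerry cans achieves it, using 314 kg.
Any selection reaching 2498 contains exactly 4 supplies.

4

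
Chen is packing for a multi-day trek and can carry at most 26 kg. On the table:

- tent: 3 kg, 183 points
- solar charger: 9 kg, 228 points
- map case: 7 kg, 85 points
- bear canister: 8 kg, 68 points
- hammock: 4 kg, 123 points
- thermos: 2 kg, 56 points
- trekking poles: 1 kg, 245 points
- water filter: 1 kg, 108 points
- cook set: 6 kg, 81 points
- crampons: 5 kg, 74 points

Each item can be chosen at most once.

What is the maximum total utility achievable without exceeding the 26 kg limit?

By utility per kg: trekking poles 245.00, water filter 108.00, tent 61.00, hammock 30.75 lead.
A density-first pass picks tent + solar charger + hammock + thermos + trekking poles + water filter + crampons — 1017 at 25 kg.
Replace crampons with cook set: the trade gains 7 net, giving 1024 at 26 kg.
Next best is tent + solar charger + hammock + thermos + trekking poles + water filter + crampons at 1017 (25 kg) — short by 7.

1024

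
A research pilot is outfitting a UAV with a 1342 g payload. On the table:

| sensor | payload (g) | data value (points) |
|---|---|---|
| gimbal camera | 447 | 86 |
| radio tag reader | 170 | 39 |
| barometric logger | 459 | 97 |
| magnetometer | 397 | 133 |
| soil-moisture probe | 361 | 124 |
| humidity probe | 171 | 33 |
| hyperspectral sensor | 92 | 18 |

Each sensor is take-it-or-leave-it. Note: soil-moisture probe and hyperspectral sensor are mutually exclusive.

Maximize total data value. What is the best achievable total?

354

Best packing: barometric logger + magnetometer + soil-moisture probe — 1217 g, 354 total.
An exhaustive check of the 128 subsets confirms 354.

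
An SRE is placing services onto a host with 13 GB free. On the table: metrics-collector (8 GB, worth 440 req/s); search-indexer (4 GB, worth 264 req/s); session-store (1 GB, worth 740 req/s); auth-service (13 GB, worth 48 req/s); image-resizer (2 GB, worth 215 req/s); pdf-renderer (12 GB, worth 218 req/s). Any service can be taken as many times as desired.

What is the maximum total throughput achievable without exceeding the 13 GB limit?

9620

13×session-store uses 13 of the 13 GB and totals 9620.
No other feasible combination exceeds 9620.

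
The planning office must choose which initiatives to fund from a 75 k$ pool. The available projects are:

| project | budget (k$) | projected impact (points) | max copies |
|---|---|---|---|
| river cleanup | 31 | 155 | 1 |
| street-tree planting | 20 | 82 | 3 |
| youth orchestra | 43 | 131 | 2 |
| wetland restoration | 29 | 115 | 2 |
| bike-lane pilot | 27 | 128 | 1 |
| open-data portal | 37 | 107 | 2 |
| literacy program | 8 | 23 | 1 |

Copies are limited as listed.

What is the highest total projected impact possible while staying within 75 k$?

319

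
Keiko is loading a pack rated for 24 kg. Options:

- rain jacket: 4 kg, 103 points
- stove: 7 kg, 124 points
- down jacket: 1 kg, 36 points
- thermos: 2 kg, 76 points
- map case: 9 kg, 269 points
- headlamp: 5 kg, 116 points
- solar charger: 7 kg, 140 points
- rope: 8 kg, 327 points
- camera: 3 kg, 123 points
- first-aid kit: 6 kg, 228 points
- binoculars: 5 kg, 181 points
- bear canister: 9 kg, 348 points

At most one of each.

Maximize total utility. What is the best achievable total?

939

Taking the top-ratio items first gives down jacket + thermos + rope + camera + bear canister for 910 (23 kg).
Dropping thermos and camera frees 5 kg; slotting in first-aid kit (6 kg) lifts the total to 939 at 24 kg.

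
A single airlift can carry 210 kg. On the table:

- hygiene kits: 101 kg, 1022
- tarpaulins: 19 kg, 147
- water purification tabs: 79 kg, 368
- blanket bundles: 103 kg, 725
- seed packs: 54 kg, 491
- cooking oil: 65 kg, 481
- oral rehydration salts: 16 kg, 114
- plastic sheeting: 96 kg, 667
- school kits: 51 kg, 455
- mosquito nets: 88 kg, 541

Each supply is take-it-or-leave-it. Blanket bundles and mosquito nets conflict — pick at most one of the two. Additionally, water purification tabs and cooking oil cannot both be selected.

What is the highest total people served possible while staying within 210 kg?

1968

Ranking by ratio (people served/kg): hygiene kits 10.12, seed packs 9.09, school kits 8.92.
Taking hygiene kits + seed packs + school kits: 206 kg used, 1968 in people served.
Next best is hygiene kits + tarpaulins + seed packs + oral rehydration salts at 1774 (190 kg) — short by 194.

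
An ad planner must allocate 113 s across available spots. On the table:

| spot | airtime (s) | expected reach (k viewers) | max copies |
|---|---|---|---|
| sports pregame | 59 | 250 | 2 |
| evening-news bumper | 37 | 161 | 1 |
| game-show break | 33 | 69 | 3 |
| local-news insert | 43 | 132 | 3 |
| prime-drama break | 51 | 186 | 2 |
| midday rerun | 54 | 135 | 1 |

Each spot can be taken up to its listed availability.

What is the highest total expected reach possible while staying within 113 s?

436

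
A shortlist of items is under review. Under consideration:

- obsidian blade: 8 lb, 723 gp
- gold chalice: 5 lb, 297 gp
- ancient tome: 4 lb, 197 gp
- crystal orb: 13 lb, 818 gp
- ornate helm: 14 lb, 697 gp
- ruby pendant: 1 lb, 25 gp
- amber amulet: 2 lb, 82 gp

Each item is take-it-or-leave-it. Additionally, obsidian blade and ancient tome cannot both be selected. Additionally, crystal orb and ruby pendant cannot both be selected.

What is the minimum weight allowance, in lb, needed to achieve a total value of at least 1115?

Minimise lb subject to total value ≥ 1115.
obsidian blade + gold chalice + ruby pendant + amber amulet: 1127 value at 16 lb.
No combination under 16 lb hits 1115.

16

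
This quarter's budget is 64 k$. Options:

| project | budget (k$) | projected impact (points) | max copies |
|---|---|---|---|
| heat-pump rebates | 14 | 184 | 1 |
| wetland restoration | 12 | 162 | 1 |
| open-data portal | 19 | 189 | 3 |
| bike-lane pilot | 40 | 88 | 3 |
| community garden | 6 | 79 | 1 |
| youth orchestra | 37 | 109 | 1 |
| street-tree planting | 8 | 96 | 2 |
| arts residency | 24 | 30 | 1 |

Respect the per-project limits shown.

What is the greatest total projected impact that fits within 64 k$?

Density check — wetland restoration 13.50, community garden 13.17, heat-pump rebates 13.14 are the best per k$.
Greedy by ratio would take heat-pump rebates + wetland restoration + community garden + 2×street-tree planting: 48 k$ used, total 617.
Replace community garden with open-data portal: the trade gains 110 net, giving 727 at 61 k$.

727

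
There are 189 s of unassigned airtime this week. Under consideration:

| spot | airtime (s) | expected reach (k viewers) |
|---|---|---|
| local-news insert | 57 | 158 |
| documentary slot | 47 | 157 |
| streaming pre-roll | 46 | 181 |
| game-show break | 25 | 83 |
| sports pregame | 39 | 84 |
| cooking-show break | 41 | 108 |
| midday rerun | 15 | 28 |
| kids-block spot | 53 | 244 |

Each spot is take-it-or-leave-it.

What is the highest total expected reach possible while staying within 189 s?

693

Documentary slot + streaming pre-roll + game-show break + midday rerun + kids-block spot uses 186 of the 189 s and totals 693.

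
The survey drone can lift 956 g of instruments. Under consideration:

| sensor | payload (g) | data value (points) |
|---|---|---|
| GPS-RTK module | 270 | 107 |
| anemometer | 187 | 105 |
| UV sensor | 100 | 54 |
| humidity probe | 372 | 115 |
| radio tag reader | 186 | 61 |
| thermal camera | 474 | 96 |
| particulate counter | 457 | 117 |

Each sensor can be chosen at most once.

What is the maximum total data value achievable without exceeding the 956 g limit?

381

Greedy by ratio would take GPS-RTK module + anemometer + UV sensor + radio tag reader: 743 g used, total 327.
The 186 g tied up in radio tag reader is better spent on humidity probe — total rises to 381 (929 g).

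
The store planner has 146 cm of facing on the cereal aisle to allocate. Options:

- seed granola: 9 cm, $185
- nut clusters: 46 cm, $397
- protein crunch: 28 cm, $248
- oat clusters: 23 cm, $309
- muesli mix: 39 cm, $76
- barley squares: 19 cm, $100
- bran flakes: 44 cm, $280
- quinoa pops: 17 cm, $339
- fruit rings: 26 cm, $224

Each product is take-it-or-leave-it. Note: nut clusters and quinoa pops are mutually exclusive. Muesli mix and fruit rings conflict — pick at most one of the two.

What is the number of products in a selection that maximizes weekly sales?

Optimal total is 1461.
seed granola + protein crunch + oat clusters + barley squares + bran flakes + quinoa pops hits 1461 at 140 cm.
Any selection reaching 1461 contains exactly 6 products.

6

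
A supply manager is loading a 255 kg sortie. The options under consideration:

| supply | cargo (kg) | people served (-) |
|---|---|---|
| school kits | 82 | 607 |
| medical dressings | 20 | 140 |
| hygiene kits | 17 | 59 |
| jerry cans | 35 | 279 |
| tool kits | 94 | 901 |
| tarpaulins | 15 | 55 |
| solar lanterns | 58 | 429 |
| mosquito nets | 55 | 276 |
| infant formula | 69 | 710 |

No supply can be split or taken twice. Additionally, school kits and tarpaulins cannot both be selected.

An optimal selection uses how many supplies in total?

Best achievable people served is 2218.
school kits + tool kits + infant formula hits 2218 at 245 kg.
Any selection reaching 2218 contains exactly 3 supplies.

3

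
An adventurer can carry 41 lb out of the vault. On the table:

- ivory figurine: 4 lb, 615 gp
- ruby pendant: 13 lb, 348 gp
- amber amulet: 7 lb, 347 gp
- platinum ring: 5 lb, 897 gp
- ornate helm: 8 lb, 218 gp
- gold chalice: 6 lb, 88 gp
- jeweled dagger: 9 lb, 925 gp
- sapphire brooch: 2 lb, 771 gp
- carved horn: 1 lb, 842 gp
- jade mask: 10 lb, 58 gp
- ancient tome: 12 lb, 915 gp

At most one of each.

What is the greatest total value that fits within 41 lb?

5312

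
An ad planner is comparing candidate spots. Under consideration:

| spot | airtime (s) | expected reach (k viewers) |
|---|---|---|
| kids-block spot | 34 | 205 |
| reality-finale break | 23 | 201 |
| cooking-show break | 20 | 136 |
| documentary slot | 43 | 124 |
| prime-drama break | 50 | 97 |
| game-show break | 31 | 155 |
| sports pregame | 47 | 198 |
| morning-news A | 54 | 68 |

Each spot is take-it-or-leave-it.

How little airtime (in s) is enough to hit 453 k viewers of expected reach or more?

74

Minimise s subject to total expected reach ≥ 453.
reality-finale break + cooking-show break + game-show break reaches 492 using 74 s.
No combination under 74 s hits 453.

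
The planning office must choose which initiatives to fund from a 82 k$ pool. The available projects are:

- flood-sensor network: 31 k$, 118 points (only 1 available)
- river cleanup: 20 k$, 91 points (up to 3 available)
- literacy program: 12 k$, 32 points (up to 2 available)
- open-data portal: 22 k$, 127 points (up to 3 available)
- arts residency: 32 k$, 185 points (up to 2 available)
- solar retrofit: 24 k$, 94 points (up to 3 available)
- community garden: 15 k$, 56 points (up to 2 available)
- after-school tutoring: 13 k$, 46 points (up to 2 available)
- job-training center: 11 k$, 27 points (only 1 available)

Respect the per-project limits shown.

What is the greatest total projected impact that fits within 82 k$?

439

Greedy by ratio would take 2×arts residency + community garden: 79 k$ used, total 426.
Replace arts residency and community garden with 2×open-data portal: the trade gains 13 net, giving 439 at 76 k$.
The spare 6 k$ is too small for any remaining project, and no exchange beats 439.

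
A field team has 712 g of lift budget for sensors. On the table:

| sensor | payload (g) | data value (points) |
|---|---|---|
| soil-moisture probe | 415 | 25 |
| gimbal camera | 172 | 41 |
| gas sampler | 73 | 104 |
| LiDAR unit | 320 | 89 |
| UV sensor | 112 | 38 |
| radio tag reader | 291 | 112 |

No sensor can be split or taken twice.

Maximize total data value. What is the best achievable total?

305

Density check — gas sampler 1.42, radio tag reader 0.38, UV sensor 0.34 are the best per g.
Taking the top-ratio sensors first gives gimbal camera + gas sampler + UV sensor + radio tag reader for 295 (648 g).
The 284 g tied up in gimbal camera and UV sensor is better spent on LiDAR unit — total rises to 305 (684 g).
No other feasible combination exceeds 305.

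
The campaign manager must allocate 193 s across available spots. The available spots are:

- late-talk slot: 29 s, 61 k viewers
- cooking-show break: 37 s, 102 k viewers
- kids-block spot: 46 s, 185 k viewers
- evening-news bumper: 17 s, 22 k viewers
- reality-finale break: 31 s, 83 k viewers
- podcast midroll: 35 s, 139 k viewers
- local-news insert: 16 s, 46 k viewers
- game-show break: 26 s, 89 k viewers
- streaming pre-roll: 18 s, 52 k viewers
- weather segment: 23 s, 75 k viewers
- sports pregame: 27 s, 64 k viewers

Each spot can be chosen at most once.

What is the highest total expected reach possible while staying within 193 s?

Ranking by ratio (expected reach/s): kids-block spot 4.02, podcast midroll 3.97, game-show break 3.42, weather segment 3.26.
Best packing: cooking-show break + kids-block spot + reality-finale break + podcast midroll + game-show break + streaming pre-roll — 193 s, 650 total.

650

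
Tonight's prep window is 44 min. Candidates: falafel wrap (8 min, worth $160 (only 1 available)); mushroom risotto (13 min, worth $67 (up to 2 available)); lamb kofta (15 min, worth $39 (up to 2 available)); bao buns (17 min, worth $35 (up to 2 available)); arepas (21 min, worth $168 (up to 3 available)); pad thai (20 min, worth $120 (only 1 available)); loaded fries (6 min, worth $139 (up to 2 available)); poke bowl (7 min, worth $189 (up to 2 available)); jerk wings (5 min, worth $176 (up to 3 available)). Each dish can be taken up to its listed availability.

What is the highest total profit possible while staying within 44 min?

1205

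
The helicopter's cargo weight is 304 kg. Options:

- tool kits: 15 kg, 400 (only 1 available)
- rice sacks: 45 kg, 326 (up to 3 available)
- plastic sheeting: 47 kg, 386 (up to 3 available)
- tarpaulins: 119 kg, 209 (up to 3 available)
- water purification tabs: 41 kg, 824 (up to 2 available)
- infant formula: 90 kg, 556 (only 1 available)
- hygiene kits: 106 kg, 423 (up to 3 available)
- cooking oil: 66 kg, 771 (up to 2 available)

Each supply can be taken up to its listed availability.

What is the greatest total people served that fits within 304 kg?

Ranking by ratio (people served/kg): tool kits 26.67, water purification tabs 20.10, cooking oil 11.68, plastic sheeting 8.21.
A density-first pass picks tool kits + plastic sheeting + 2×water purification tabs + 2×cooking oil — 3976 at 276 kg.
Dropping cooking oil frees 66 kg; slotting in 2×plastic sheeting (94 kg) lifts the total to 3977 at 304 kg.

3977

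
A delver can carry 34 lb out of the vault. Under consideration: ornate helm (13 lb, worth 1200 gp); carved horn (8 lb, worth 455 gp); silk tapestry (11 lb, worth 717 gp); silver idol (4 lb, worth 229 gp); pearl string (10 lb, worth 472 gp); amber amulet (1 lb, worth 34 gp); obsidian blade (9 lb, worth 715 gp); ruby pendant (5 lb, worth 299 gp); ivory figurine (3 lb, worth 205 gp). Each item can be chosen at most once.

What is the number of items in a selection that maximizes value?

Optimal total is 2666.
One optimal bundle: ornate helm + silk tapestry + amber amulet + obsidian blade (34 lb).
All optima have 4 items.

4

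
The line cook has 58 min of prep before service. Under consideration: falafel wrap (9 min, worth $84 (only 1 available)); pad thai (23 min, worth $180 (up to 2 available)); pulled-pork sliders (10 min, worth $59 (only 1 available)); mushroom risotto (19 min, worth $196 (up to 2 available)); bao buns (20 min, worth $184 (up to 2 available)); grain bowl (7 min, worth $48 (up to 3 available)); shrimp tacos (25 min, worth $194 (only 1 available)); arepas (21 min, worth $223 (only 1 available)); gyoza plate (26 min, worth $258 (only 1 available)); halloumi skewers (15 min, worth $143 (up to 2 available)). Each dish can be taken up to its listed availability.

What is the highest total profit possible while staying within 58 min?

The ratio heuristic lands on mushroom risotto + arepas + halloumi skewers (562) but leaves 3 min idle.
Dropping arepas and halloumi skewers frees 36 min; slotting in mushroom risotto + bao buns (39 min) lifts the total to 576 at 58 min.

576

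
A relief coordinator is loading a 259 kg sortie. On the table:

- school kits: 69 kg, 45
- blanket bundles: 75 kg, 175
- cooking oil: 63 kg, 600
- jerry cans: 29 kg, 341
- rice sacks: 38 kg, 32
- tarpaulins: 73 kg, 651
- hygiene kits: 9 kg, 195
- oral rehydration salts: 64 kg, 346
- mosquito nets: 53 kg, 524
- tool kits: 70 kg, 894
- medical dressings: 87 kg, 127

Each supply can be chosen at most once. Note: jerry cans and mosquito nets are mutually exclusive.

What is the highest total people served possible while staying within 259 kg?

Density check — hygiene kits 21.67, tool kits 12.77, jerry cans 11.76, mosquito nets 9.89 are the best per kg.
Cooking oil + jerry cans + tarpaulins + hygiene kits + tool kits uses 244 of the 259 kg and totals 2681.
An exhaustive check of the 2048 subsets confirms 2681.

2681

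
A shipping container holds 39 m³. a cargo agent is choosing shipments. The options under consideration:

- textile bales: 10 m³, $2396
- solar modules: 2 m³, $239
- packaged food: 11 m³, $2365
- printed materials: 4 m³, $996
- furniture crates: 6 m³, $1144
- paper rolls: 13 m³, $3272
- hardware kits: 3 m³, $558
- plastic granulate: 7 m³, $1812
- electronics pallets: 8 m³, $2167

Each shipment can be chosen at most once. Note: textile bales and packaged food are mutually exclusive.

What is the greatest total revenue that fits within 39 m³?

9647

Greedy by ratio would take printed materials + furniture crates + paper rolls + plastic granulate + electronics pallets: 38 m³ used, total 9391.
Dropping printed materials and furniture crates frees 10 m³; slotting in textile bales (10 m³) lifts the total to 9647 at 38 m³.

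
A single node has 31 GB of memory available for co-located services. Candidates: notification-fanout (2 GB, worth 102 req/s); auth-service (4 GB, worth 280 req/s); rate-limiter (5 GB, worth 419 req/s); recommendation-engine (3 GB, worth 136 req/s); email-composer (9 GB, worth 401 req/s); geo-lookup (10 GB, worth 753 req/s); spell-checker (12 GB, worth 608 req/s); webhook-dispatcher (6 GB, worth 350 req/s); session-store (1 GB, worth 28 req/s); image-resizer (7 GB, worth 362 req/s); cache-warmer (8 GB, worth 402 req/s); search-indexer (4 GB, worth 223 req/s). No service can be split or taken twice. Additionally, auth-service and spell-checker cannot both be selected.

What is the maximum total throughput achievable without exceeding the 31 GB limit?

2127

The ratio ordering already packs tightly: notification-fanout + auth-service + rate-limiter + geo-lookup + webhook-dispatcher + search-indexer, 31 GB, 2127.
Nothing else feasible within 31 GB beats 2127.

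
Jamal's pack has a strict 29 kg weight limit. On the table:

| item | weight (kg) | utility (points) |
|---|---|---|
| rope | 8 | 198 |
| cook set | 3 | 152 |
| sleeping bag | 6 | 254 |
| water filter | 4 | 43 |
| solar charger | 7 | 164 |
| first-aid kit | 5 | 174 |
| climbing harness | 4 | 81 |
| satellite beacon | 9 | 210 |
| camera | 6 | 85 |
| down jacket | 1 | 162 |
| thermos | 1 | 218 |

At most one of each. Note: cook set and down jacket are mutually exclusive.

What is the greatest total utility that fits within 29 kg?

Ranking by ratio (utility/kg): thermos 218.00, down jacket 162.00, cook set 50.67, sleeping bag 42.33.
Best packing: sleeping bag + solar charger + first-aid kit + satellite beacon + down jacket + thermos — 29 kg, 1182 total.
That's the maximum — no feasible swap from here does better than 1182.

1182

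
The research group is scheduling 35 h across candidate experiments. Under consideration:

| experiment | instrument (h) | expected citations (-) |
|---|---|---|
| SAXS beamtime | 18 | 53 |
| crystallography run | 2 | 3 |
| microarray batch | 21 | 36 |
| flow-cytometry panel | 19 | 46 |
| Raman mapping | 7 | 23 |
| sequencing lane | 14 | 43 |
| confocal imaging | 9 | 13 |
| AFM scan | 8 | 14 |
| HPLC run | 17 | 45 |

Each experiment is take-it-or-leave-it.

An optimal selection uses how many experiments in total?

3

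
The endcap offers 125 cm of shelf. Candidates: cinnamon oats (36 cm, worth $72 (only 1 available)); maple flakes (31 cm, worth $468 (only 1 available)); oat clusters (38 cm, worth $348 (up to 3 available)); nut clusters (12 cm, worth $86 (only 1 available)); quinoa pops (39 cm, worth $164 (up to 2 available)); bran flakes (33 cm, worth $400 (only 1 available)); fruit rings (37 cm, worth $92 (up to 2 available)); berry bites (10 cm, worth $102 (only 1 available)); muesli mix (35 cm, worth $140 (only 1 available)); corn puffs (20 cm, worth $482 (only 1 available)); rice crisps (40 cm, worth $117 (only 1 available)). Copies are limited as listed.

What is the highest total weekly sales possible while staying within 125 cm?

1698

Greedy by ratio would take maple flakes + nut clusters + bran flakes + berry bites + corn puffs: 106 cm used, total 1538.
Replace nut clusters and berry bites with oat clusters: the trade gains 160 net, giving 1698 at 122 cm.
That's the maximum — no swap from here does better than 1698.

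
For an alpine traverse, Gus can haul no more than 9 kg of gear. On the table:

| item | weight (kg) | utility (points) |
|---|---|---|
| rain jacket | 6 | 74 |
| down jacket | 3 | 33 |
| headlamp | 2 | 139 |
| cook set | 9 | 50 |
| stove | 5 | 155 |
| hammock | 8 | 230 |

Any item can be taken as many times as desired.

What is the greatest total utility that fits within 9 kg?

Ranking by ratio (utility/kg): headlamp 69.50, stove 31.00, hammock 28.75, rain jacket 12.33.
The ratio ordering already packs tightly: 4×headlamp, 8 kg, 556.

556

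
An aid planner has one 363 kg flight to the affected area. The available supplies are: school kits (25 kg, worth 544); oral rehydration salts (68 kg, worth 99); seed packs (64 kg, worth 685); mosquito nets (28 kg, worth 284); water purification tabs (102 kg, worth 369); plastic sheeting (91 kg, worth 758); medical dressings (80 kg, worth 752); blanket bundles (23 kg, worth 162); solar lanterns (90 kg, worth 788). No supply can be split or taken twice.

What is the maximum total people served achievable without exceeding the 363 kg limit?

3527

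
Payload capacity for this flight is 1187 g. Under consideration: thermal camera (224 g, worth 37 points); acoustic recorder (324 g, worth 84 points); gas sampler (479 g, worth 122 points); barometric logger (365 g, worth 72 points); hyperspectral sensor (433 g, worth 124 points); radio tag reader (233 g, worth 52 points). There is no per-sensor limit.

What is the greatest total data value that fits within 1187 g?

300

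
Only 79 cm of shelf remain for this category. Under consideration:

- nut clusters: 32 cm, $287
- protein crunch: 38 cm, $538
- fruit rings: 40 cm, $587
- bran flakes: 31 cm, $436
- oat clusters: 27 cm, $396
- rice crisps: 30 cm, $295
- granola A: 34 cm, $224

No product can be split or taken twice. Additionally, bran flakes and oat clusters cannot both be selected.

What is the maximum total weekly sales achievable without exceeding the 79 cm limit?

1125

Density check — fruit rings 14.68, oat clusters 14.67, protein crunch 14.16, bran flakes 14.06 are the best per cm.
Taking the top-ratio products first gives fruit rings + oat clusters for 983 (67 cm).
Replace oat clusters with protein crunch: the trade gains 142 net, giving 1125 at 78 cm.
The closest alternative, fruit rings + bran flakes, reaches only 1023.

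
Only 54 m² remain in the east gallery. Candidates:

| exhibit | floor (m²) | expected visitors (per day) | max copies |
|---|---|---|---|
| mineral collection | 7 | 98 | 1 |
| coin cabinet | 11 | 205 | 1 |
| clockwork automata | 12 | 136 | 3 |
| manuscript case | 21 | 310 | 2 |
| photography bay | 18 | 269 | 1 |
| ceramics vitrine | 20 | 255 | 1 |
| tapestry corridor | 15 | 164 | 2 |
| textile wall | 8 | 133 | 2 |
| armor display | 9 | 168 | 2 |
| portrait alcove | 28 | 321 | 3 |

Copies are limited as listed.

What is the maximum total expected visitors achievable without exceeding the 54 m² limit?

908

A density-first pass picks mineral collection + coin cabinet + 2×textile wall + 2×armor display — 905 at 52 m².
Dropping 2×textile wall frees 16 m²; slotting in photography bay (18 m²) lifts the total to 908 at 54 m².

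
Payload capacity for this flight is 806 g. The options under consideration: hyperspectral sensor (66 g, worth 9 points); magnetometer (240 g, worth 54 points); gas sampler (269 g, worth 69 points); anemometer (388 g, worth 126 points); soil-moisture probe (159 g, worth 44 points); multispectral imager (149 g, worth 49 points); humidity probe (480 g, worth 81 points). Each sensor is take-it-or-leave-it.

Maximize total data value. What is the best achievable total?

Taking the top-ratio sensors first gives hyperspectral sensor + anemometer + soil-moisture probe + multispectral imager for 228 (762 g).
Replace hyperspectral sensor and soil-moisture probe with gas sampler: the trade gains 16 net, giving 244 at 806 g.

244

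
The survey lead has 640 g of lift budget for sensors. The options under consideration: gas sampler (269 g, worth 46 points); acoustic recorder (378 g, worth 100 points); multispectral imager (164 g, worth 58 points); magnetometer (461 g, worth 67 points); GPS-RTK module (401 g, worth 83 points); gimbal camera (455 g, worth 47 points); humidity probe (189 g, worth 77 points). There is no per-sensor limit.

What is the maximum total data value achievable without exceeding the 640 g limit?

231

Best packing: 3×humidity probe — 567 g, 231 total.
No other feasible combination exceeds 231.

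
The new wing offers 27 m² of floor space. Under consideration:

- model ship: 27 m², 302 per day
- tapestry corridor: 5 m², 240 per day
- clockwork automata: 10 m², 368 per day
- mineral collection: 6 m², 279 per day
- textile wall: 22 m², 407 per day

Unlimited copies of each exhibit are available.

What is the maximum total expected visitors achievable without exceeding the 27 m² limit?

1278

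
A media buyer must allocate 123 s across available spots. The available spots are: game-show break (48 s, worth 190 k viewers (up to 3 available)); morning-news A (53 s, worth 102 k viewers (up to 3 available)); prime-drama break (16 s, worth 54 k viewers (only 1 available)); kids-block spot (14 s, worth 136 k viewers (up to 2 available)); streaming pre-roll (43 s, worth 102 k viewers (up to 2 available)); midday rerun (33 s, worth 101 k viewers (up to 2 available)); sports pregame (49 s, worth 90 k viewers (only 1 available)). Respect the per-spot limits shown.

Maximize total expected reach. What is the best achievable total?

Density check — kids-block spot 9.71, game-show break 3.96, prime-drama break 3.38 are the best per s.
Taking the top-ratio spots first gives game-show break + prime-drama break + 2×kids-block spot for 516 (92 s).
Replace prime-drama break with streaming pre-roll: the trade gains 48 net, giving 564 at 119 s.

564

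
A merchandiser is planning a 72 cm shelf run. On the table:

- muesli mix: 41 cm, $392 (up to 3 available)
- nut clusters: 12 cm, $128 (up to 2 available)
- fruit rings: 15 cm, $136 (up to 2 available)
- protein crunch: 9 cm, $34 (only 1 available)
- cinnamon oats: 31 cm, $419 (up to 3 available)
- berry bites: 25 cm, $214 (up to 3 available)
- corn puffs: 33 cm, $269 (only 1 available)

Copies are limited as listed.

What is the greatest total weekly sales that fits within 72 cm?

872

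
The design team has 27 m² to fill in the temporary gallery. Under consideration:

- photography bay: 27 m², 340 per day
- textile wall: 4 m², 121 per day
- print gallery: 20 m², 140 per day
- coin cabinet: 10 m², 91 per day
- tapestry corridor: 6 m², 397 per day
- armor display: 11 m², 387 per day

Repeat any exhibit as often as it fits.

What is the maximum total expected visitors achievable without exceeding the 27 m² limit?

The ratio ordering already packs tightly: 4×tapestry corridor, 24 m², 1588.
Every other selection either busts 27 m² or fails to beat 1588.

1588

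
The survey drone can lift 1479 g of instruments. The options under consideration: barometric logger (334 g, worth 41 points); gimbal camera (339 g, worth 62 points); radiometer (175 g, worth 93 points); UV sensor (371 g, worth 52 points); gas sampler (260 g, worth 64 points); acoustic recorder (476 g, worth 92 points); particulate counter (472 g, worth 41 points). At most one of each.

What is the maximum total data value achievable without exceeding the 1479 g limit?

By data value per g: radiometer 0.53, gas sampler 0.25, acoustic recorder 0.19 lead.
A density-first pass picks gimbal camera + radiometer + gas sampler + acoustic recorder — 311 at 1250 g.
Replace acoustic recorder with barometric logger + UV sensor: the trade gains 1 net, giving 312 at 1479 g.

312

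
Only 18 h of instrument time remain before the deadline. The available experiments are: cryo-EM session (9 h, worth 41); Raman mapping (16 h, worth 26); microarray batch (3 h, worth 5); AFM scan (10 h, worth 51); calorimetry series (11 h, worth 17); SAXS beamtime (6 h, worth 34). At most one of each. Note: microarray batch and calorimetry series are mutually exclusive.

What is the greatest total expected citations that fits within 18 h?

85

The ratio ordering already packs tightly: AFM scan + SAXS beamtime, 16 h, 85.
The spare 2 h is too small for any remaining experiment, and no feasible exchange beats 85.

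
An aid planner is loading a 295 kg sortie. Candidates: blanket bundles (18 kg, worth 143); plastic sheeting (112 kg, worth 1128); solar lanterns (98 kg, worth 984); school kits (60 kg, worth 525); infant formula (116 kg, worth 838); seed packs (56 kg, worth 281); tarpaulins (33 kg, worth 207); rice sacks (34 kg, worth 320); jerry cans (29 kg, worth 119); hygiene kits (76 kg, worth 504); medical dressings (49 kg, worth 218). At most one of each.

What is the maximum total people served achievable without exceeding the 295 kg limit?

Blanket bundles + plastic sheeting + solar lanterns + tarpaulins + rice sacks uses 295 of the 295 kg and totals 2782.
Next best is blanket bundles + plastic sheeting + solar lanterns + school kits at 2780 (288 kg) — short by 2.

2782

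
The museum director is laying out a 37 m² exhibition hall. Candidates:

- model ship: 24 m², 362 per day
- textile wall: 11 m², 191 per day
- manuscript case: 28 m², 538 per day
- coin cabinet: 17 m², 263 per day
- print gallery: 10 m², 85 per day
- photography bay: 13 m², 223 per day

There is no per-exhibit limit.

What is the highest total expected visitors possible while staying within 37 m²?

637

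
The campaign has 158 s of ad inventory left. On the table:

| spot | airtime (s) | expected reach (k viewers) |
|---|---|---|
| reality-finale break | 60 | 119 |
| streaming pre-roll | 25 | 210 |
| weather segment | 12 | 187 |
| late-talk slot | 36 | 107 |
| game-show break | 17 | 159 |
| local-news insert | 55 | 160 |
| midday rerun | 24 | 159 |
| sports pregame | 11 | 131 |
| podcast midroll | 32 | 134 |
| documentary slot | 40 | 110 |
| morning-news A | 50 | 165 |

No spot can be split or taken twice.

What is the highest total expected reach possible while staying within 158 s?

1087

The ratio ordering already packs tightly: streaming pre-roll + weather segment + late-talk slot + game-show break + midday rerun + sports pregame + podcast midroll, 157 s, 1087.
The spare 1 s is too small for any remaining spot, and no exchange beats 1087.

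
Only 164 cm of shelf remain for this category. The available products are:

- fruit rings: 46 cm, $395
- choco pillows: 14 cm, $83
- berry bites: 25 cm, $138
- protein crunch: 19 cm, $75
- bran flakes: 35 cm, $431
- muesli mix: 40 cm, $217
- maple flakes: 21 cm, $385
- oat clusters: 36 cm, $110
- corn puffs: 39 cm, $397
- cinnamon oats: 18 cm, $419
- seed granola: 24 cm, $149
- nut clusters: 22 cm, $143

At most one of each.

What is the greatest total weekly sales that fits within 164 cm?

Ranking by ratio (weekly sales/cm): cinnamon oats 23.28, maple flakes 18.33, bran flakes 12.31, corn puffs 10.18.
Best packing: fruit rings + bran flakes + maple flakes + corn puffs + cinnamon oats — 159 cm, 2027 total.
The spare 5 cm is too small for any remaining product, and no exchange beats 2027.

2027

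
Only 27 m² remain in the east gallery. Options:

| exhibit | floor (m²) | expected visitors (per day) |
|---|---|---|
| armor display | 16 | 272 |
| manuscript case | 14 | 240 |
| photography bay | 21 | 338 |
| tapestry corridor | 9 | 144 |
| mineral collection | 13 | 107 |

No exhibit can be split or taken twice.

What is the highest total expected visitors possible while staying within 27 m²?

Ranking by ratio (expected visitors/m²): manuscript case 17.14, armor display 17.00, photography bay 16.10.
The ratio heuristic lands on manuscript case + tapestry corridor (384) but leaves 4 m² idle.
Replace manuscript case with armor display: the trade gains 32 net, giving 416 at 25 m².

416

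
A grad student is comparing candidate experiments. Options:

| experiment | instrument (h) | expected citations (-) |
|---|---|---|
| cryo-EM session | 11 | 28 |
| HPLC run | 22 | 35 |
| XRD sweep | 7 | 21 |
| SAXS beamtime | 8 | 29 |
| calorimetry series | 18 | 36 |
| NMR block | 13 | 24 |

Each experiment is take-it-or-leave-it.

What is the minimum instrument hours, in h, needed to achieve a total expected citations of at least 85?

Minimise h subject to total expected citations ≥ 85.
XRD sweep + SAXS beamtime + calorimetry series reaches 86 using 33 h.
Below 33 h the best achievable stays under 85.

33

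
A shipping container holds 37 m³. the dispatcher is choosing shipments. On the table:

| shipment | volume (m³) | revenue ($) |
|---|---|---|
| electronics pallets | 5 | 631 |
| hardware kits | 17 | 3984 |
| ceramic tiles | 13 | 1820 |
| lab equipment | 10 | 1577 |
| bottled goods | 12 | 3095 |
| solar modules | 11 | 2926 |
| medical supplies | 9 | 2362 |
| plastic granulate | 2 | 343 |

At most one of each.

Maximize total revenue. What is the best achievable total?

9272

Ranking by ratio (revenue/m³): solar modules 266.00, medical supplies 262.44, bottled goods 257.92, hardware kits 234.35.
The ratio heuristic lands on bottled goods + solar modules + medical supplies + plastic granulate (8726) but leaves 3 m³ idle.
Dropping bottled goods and plastic granulate frees 14 m³; slotting in hardware kits (17 m³) lifts the total to 9272 at 37 m³.
The closest alternative, electronics pallets + bottled goods + solar modules + medical supplies, reaches only 9014.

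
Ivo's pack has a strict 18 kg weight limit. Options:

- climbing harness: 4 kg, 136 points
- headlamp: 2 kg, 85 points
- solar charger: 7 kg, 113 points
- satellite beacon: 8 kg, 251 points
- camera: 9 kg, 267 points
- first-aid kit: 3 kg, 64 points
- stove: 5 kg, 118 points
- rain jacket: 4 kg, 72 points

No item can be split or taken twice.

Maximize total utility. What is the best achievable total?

Taking the top-ratio items first gives climbing harness + headlamp + satellite beacon + first-aid kit for 536 (17 kg).
The 8 kg tied up in satellite beacon is better spent on camera — total rises to 552 (18 kg).
Runner-up climbing harness + headlamp + satellite beacon + rain jacket tops out at 544.

552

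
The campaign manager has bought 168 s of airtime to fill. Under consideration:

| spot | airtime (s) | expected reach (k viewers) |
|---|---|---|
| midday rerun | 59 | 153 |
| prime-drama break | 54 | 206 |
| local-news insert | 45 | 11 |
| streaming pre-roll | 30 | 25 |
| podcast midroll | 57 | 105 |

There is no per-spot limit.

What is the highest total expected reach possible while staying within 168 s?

618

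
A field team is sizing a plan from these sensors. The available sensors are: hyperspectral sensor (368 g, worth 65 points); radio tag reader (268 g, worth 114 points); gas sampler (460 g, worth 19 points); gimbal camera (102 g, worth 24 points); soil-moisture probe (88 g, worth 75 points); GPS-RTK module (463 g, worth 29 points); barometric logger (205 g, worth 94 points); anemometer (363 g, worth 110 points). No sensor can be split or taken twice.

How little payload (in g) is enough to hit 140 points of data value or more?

Minimise g subject to total data value ≥ 140.
Taking soil-moisture probe + barometric logger gives 169 (≥ 140) for 293 g.
Any bundle with less than 293 g falls short of 140.

293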